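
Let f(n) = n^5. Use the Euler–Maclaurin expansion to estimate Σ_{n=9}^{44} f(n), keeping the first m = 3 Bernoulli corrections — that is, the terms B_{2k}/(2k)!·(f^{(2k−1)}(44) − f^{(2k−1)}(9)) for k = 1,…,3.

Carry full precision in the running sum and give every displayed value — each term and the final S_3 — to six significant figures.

S_3 ≈ 1.29334e+09

∫_9^44 x^5 dx evaluates to 1.20930e+09.
Endpoint term: (f(9) + f(44))/2 = (59049.0 + 1.64916e+08)/2 = 8.24876e+07.
So far: 1.29178e+09.
k=1: B_{2}/(2)! × [f^{(1)}(44) − f^{(1)}(9)] = 1/12 × (1.87405e+07 − 32805.0) = 1.55897e+06.
Partial sum through k=1: 1.29334e+09.
k=2: B_{4}/(4)! × [f^{(3)}(44) − f^{(3)}(9)] = −1/720 × (116160 − 4860.00) = -154.583.
Partial sum through k=2: 1.29334e+09.
k=3: B_{6}/(6)! × [f^{(5)}(44) − f^{(5)}(9)] = 1/30240 × (120.000 − 120.000) = 0.00000.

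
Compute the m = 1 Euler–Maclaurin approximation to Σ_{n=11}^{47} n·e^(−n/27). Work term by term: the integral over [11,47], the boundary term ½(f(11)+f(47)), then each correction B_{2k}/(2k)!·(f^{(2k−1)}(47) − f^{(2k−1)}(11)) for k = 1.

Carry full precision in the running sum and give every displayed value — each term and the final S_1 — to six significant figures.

S_1 ≈ 339.980

∫_11^47 x·e^(−x/27) dx evaluates to 332.243.
Boundary: ½(f(11) + f(47)) = ½(7.31910 + 8.24335) = 7.78123.
Running total after boundary: 340.024.
Correction k=1: B_{2}/2! · (f^{(1)}(47) − f^{(1)}(11)) = 1/12 · (-0.129919 − 0.394295) = -0.0436845.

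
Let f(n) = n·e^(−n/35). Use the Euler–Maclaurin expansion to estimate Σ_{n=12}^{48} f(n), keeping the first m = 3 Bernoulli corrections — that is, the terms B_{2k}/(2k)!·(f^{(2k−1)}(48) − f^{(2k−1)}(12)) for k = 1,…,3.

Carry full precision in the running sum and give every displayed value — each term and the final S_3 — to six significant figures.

S_3 ≈ 440.696

Integral: ∫_12^48 x·e^(−x/35) dx = 430.395.
½[f(12) + f(48)] = ½[8.51688 + 12.1797] = 10.3483.
Integral + boundary = 440.743.
Correction k=1: B_{2}/2! · (f^{(1)}(48) − f^{(1)}(12)) = 1/12 · (-0.0942478 − 0.466400) = -0.0467207.
Partial sum through k=1: 440.696.
Correction k=2: B_{4}/4! · (f^{(3)}(48) − f^{(3)}(12)) = −1/720 · (0.000337339 − 0.00153949) = 1.66966e-06.
Partial sum through k=2: 440.696.
Correction k=3: B_{6}/6! · (f^{(5)}(48) − f^{(5)}(12)) = 1/30240 · (6.13564e-07 − 2.20265e-06) = -5.25493e-11.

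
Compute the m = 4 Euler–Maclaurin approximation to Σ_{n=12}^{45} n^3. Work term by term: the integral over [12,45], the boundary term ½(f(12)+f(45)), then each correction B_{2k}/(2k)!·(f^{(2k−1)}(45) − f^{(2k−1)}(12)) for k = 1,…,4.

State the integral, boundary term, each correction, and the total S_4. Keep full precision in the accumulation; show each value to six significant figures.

S_4 ≈ 1.06687e+06

∫_12^45 x^3 dx evaluates to 1.01997e+06.
½[f(12) + f(45)] = ½[1728.00 + 91125.0] = 46426.5.
So far: 1.06640e+06.
k=1: B_{2}/(2)! × [f^{(1)}(45) − f^{(1)}(12)] = 1/12 × (6075.00 − 432.000) = 470.250.
Running total after k=1: 1.06687e+06.
k=2: B_{4}/(4)! × [f^{(3)}(45) − f^{(3)}(12)] = −1/720 × (6.00000 − 6.00000) = 0.00000.
Running total after k=2: 1.06687e+06.
k=3: B_{6}/(6)! × [f^{(5)}(45) − f^{(5)}(12)] = 1/30240 × (0.00000 − 0.00000) = 0.00000.
Running total after k=3: 1.06687e+06.
k=4: B_{8}/(8)! × [f^{(7)}(45) − f^{(7)}(12)] = −1/1209600 × (0.00000 − 0.00000) = 0.00000.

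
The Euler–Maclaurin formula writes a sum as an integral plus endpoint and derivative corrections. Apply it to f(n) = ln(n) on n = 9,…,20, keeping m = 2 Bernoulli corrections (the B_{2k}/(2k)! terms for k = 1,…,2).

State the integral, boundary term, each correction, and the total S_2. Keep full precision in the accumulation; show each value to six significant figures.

Integral: ∫_9^20 ln(x) dx = 29.1396.
Endpoint term: (f(9) + f(20))/2 = (2.19722 + 2.99573)/2 = 2.59648.
Running total after boundary: 31.7361.
k=1: B_{2}/(2)! × [f^{(1)}(20) − f^{(1)}(9)] = 1/12 × (0.0500000 − 0.111111) = -0.00509259.
Running total after k=1: 31.7310.
k=2: B_{4}/(4)! × [f^{(3)}(20) − f^{(3)}(9)] = −1/720 × (0.000250000 − 0.00274348) = 3.46317e-06.

S_2 ≈ 31.7310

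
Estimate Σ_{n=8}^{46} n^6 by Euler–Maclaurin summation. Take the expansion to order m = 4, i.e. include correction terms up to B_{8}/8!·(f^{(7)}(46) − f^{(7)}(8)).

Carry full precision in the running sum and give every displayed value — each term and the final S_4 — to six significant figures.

The integral term ∫_8^46 x^6 dx = 6.22594e+10.
Endpoint term: (f(8) + f(46))/2 = (262144 + 9.47430e+09)/2 = 4.73728e+09.
So far: 6.69966e+10.
Correction k=1: B_{2}/2! · (f^{(1)}(46) − f^{(1)}(8)) = 1/12 · (1.23578e+09 − 196608) = 1.02965e+08.
Running total after k=1: 6.70996e+10.
Correction k=2: B_{4}/4! · (f^{(3)}(46) − f^{(3)}(8)) = −1/720 · (1.16803e+07 − 61440.0) = -16137.3.
Running total after k=2: 6.70996e+10.
Correction k=3: B_{6}/6! · (f^{(5)}(46) − f^{(5)}(8)) = 1/30240 · (33120.0 − 5760.00) = 0.904762.
Running total after k=3: 6.70996e+10.
Correction k=4: B_{8}/8! · (f^{(7)}(46) − f^{(7)}(8)) = −1/1209600 · (0.00000 − 0.00000) = 0.00000.

S_4 ≈ 6.70996e+10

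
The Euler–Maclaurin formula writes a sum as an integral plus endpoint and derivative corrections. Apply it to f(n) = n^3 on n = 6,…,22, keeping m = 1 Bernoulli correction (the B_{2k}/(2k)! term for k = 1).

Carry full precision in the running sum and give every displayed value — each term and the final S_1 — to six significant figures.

S_1 ≈ 63784.0

Integral: ∫_6^22 x^3 dx = 58240.0.
Endpoint term: (f(6) + f(22))/2 = (216.000 + 10648.0)/2 = 5432.00.
Running total after boundary: 63672.0.
Order-1 term: 1/12 · (1452.00 − 108.000) = 112.000.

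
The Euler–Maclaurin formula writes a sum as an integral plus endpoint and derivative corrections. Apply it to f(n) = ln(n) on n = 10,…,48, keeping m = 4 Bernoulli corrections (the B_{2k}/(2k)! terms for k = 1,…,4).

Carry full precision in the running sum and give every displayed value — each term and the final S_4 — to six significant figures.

S_4 ≈ 127.872

The integral term ∫_10^48 ln(x) dx = 124.792.
Boundary: ½(f(10) + f(48)) = ½(2.30259 + 3.87120) = 3.08689.
Integral + boundary = 127.879.
Correction k=1: B_{2}/2! · (f^{(1)}(48) − f^{(1)}(10)) = 1/12 · (0.0208333 − 0.100000) = -0.00659722.
After k=1: 127.872.
Correction k=2: B_{4}/4! · (f^{(3)}(48) − f^{(3)}(10)) = −1/720 · (1.80845e-05 − 0.00200000) = 2.75266e-06.
After k=2: 127.872.
Correction k=3: B_{6}/6! · (f^{(5)}(48) − f^{(5)}(10)) = 1/30240 · (9.41901e-08 − 0.000240000) = -7.93339e-09.
After k=3: 127.872.
Correction k=4: B_{8}/8! · (f^{(7)}(48) − f^{(7)}(10)) = −1/1209600 · (1.22643e-09 − 7.20000e-05) = 5.95228e-11.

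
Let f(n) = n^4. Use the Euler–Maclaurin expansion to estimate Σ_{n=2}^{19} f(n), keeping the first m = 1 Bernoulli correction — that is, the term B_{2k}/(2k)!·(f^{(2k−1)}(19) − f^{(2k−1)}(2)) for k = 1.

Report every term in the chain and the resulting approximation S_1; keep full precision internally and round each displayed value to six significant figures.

Integral: ∫_2^19 x^4 dx = 495213.
Endpoint term: (f(2) + f(19))/2 = (16.0000 + 130321)/2 = 65168.5.
Integral + boundary = 560382.
Order-1 term: 1/12 · (27436.0 − 32.0000) = 2283.67.

S_1 ≈ 562666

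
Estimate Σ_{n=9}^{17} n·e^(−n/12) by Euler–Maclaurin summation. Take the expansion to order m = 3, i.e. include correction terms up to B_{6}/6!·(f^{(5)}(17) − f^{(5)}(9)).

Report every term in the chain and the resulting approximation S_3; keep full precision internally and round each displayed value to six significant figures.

S_3 ≈ 38.8079

Integral: ∫_9^17 x·e^(−x/12) dx = 34.6390.
½[f(9) + f(17)] = ½[4.25130 + 4.12286] = 4.18708.
Running total after boundary: 38.8261.
k=1: B_{2}/(2)! × [f^{(1)}(17) − f^{(1)}(9)] = 1/12 × (-0.101050 − 0.118092) = -0.0182618.
Partial sum through k=1: 38.8079.
k=2: B_{4}/(4)! × [f^{(3)}(17) − f^{(3)}(9)] = −1/720 × (0.00266661 − 0.00738073) = 6.54739e-06.
Partial sum through k=2: 38.8079.
k=3: B_{6}/(6)! × [f^{(5)}(17) − f^{(5)}(9)] = 1/30240 × (4.19094e-05 − 9.68151e-05) = -1.81566e-09.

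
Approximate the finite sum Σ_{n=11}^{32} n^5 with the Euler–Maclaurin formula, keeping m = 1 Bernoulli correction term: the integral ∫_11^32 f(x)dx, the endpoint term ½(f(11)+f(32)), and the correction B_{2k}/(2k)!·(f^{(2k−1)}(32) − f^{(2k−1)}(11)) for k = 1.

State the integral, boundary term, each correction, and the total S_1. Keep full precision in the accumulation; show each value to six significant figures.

S_1 ≈ 1.95950e+08

∫_11^32 x^5 dx evaluates to 1.78662e+08.
½[f(11) + f(32)] = ½[161051 + 3.35544e+07] = 1.68577e+07.
Integral + boundary = 1.95519e+08.
Order-1 term: 1/12 · (5.24288e+06 − 73205.0) = 430806.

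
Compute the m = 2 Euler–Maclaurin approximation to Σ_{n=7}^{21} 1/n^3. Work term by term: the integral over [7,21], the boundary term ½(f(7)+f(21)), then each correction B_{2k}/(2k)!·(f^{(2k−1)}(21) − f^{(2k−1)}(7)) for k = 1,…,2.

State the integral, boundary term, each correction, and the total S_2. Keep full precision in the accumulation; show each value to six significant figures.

S_2 ≈ 0.0106841

The integral term ∫_7^21 1/x^3 dx = 0.00907029.
Boundary: ½(f(7) + f(21)) = ½(0.00291545 + 0.000107980) = 0.00151172.
So far: 0.0105820.
k=1: B_{2}/(2)! × [f^{(1)}(21) − f^{(1)}(7)] = 1/12 × (-1.54257e-05 − (-0.00124948)) = 0.000102838.
Running total after k=1: 0.0106848.
k=2: B_{4}/(4)! × [f^{(3)}(21) − f^{(3)}(7)] = −1/720 × (-6.99577e-07 − (-0.000509992)) = -7.07350e-07.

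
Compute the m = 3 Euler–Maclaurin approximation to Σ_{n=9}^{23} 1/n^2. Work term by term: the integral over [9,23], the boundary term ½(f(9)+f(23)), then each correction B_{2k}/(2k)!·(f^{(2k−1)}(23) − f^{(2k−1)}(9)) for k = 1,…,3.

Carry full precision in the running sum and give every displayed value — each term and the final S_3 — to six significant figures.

S_3 ≈ 0.0749652

Integral: ∫_9^23 1/x^2 dx = 0.0676329.
Boundary: ½(f(9) + f(23)) = ½(0.0123457 + 0.00189036) = 0.00711802.
Integral + boundary = 0.0747509.
Order-1 term: 1/12 · (-0.000164379 − (-0.00274348)) = 0.000214925.
Partial sum through k=1: 0.0749658.
Order-2 term: −1/720 · (-3.72883e-06 − (-0.000406442)) = -5.59324e-07.
Partial sum through k=2: 0.0749652.
Order-3 term: 1/30240 · (-2.11465e-07 − (-0.000150534)) = 4.97099e-09.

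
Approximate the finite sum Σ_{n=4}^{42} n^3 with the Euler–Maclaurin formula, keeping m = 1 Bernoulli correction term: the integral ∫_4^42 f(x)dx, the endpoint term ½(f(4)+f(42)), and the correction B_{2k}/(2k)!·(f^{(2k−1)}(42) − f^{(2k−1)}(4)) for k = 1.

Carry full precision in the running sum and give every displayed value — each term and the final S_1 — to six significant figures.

∫_4^42 x^3 dx evaluates to 777860.
½[f(4) + f(42)] = ½[64.0000 + 74088.0] = 37076.0.
Running total after boundary: 814936.
Order-1 term: 1/12 · (5292.00 − 48.0000) = 437.000.

S_1 ≈ 815373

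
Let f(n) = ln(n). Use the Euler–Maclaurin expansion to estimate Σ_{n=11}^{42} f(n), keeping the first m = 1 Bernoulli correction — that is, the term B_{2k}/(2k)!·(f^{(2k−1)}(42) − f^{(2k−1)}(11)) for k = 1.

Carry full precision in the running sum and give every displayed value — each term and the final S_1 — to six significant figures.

S_1 ≈ 102.667

∫_11^42 ln(x) dx evaluates to 99.6053.
Endpoint term: (f(11) + f(42))/2 = (2.39790 + 3.73767)/2 = 3.06778.
Integral + boundary = 102.673.
Order-1 term: 1/12 · (0.0238095 − 0.0909091) = -0.00559163.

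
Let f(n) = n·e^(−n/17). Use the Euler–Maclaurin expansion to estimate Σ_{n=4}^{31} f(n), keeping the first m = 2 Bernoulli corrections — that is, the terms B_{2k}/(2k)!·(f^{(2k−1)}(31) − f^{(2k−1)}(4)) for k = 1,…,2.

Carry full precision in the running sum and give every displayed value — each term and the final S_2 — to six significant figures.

S_2 ≈ 154.425

The integral term ∫_4^31 x·e^(−x/17) dx = 150.404.
Boundary: ½(f(4) + f(31)) = ½(3.16135 + 5.00510) = 4.08323.
So far: 154.487.
k=1: B_{2}/(2)! × [f^{(1)}(31) − f^{(1)}(4)] = 1/12 × (-0.132963 − 0.604376) = -0.0614449.
Running total after k=1: 154.425.
k=2: B_{4}/(4)! × [f^{(3)}(31) − f^{(3)}(4)] = −1/720 × (0.000657256 − 0.00756074) = 9.58817e-06.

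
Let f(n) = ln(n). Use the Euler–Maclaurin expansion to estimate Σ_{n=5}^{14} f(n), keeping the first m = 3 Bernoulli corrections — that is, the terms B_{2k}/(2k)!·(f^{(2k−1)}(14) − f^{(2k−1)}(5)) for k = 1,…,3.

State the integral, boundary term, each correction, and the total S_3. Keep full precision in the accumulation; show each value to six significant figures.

∫_5^14 ln(x) dx evaluates to 19.8996.
Boundary: ½(f(5) + f(14)) = ½(1.60944 + 2.63906) = 2.12425.
Integral + boundary = 22.0239.
k=1: B_{2}/(2)! × [f^{(1)}(14) − f^{(1)}(5)] = 1/12 × (0.0714286 − 0.200000) = -0.0107143.
Running total after k=1: 22.0131.
k=2: B_{4}/(4)! × [f^{(3)}(14) − f^{(3)}(5)] = −1/720 × (0.000728863 − 0.0160000) = 2.12099e-05.
Running total after k=2: 22.0132.
k=3: B_{6}/(6)! × [f^{(5)}(14) − f^{(5)}(5)] = 1/30240 × (4.46243e-05 − 0.00768000) = -2.52493e-07.

S_3 ≈ 22.0132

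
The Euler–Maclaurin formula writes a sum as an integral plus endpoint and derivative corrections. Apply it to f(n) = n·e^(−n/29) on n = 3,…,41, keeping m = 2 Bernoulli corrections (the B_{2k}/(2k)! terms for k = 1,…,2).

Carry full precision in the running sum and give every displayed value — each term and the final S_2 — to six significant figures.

S_2 ≈ 349.327

Integral: ∫_3^41 x·e^(−x/29) dx = 343.064.
½[f(3) + f(41)] = ½[2.70517 + 9.97198] = 6.33857.
Integral + boundary = 349.403.
k=1: B_{2}/(2)! × [f^{(1)}(41) − f^{(1)}(3)] = 1/12 × (-0.100642 − 0.808441) = -0.0757569.
After k=1: 349.327.
k=2: B_{4}/(4)! × [f^{(3)}(41) − f^{(3)}(3)] = −1/720 × (0.000458734 − 0.00310569) = 3.67633e-06.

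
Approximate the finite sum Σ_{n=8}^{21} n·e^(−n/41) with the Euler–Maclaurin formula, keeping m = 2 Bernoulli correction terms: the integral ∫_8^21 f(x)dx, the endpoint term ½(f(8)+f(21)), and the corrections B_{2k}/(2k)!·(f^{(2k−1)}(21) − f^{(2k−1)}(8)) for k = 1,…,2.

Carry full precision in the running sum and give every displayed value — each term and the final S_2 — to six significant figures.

S_2 ≈ 139.312

Integral: ∫_8^21 x·e^(−x/41) dx = 129.761.
Endpoint term: (f(8) + f(21))/2 = (6.58187 + 12.5828)/2 = 9.58232.
Integral + boundary = 139.343.
k=1: B_{2}/(2)! × [f^{(1)}(21) − f^{(1)}(8)] = 1/12 × (0.292282 − 0.662201) = -0.0308265.
After k=1: 139.312.
k=2: B_{4}/(4)! × [f^{(3)}(21) − f^{(3)}(8)] = −1/720 × (0.000886758 − 0.00137280) = 6.75052e-07.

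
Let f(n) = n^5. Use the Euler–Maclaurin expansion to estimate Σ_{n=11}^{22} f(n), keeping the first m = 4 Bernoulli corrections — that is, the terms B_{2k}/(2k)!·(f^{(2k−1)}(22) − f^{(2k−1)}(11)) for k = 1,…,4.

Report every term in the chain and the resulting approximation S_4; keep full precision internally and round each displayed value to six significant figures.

The integral term ∫_11^22 x^5 dx = 1.86014e+07.
Boundary: ½(f(11) + f(22)) = ½(161051 + 5.15363e+06) = 2.65734e+06.
Integral + boundary = 2.12587e+07.
Order-1 term: 1/12 · (1.17128e+06 − 73205.0) = 91506.2.
Running total after k=1: 2.13502e+07.
Order-2 term: −1/720 · (29040.0 − 7260.00) = -30.2500.
Running total after k=2: 2.13502e+07.
Order-3 term: 1/30240 · (120.000 − 120.000) = 0.00000.
Running total after k=3: 2.13502e+07.
Order-4 term: −1/1209600 · (0.00000 − 0.00000) = 0.00000.

S_4 ≈ 2.13502e+07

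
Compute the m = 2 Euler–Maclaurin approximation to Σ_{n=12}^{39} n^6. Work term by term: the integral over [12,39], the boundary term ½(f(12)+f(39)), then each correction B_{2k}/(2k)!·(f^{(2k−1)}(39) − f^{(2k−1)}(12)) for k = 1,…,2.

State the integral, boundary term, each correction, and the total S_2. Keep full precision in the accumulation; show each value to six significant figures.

S_2 ≈ 2.14052e+10

∫_12^39 x^6 dx evaluates to 1.95993e+10.
Endpoint term: (f(12) + f(39))/2 = (2.98598e+06 + 3.51874e+09)/2 = 1.76086e+09.
Running total after boundary: 2.13602e+10.
k=1: B_{2}/(2)! × [f^{(1)}(39) − f^{(1)}(12)] = 1/12 × (5.41345e+08 − 1.49299e+06) = 4.49877e+07.
Partial sum through k=1: 2.14052e+10.
k=2: B_{4}/(4)! × [f^{(3)}(39) − f^{(3)}(12)] = −1/720 × (7.11828e+06 − 207360) = -9598.50.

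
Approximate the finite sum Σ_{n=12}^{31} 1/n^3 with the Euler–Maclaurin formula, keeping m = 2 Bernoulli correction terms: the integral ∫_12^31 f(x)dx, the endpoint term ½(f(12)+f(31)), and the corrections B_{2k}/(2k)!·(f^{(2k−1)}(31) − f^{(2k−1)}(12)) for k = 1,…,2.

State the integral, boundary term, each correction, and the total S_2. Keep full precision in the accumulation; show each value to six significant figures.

S_2 ≈ 0.00326982

Integral: ∫_12^31 1/x^3 dx = 0.00295193.
Boundary: ½(f(12) + f(31)) = ½(0.000578704 + 3.35672e-05) = 0.000306135.
Integral + boundary = 0.00325807.
Correction k=1: B_{2}/2! · (f^{(1)}(31) − f^{(1)}(12)) = 1/12 · (-3.24844e-06 − (-0.000144676)) = 1.17856e-05.
After k=1: 0.00326985.
Correction k=2: B_{4}/4! · (f^{(3)}(31) − f^{(3)}(12)) = −1/720 · (-6.76054e-08 − (-2.00939e-05)) = -2.78143e-08.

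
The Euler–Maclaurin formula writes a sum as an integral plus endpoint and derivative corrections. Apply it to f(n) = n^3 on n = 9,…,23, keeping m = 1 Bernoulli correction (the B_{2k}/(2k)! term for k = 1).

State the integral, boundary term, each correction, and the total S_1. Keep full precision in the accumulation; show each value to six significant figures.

S_1 ≈ 74880.0

∫_9^23 x^3 dx evaluates to 68320.0.
Boundary: ½(f(9) + f(23)) = ½(729.000 + 12167.0) = 6448.00.
Integral + boundary = 74768.0.
Correction k=1: B_{2}/2! · (f^{(1)}(23) − f^{(1)}(9)) = 1/12 · (1587.00 − 243.000) = 112.000.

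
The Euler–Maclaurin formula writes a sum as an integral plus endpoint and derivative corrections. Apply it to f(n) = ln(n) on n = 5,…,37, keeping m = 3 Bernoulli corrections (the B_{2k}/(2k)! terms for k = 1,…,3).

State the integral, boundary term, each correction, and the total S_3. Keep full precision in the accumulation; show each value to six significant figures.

S_3 ≈ 96.1526

The integral term ∫_5^37 ln(x) dx = 93.5568.
½[f(5) + f(37)] = ½[1.60944 + 3.61092] = 2.61018.
So far: 96.1670.
Correction k=1: B_{2}/2! · (f^{(1)}(37) − f^{(1)}(5)) = 1/12 · (0.0270270 − 0.200000) = -0.0144144.
Running total after k=1: 96.1525.
Correction k=2: B_{4}/4! · (f^{(3)}(37) − f^{(3)}(5)) = −1/720 · (3.94843e-05 − 0.0160000) = 2.21674e-05.
Running total after k=2: 96.1526.
Correction k=3: B_{6}/6! · (f^{(5)}(37) − f^{(5)}(5)) = 1/30240 · (3.46101e-07 − 0.00768000) = -2.53957e-07.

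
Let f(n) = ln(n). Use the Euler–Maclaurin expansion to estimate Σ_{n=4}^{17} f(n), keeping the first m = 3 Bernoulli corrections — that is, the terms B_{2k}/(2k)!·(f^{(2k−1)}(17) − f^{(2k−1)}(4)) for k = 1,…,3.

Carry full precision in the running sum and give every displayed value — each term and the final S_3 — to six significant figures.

The integral term ∫_4^17 ln(x) dx = 29.6194.
Boundary: ½(f(4) + f(17)) = ½(1.38629 + 2.83321) = 2.10975.
Integral + boundary = 31.7292.
Correction k=1: B_{2}/2! · (f^{(1)}(17) − f^{(1)}(4)) = 1/12 · (0.0588235 − 0.250000) = -0.0159314.
After k=1: 31.7133.
Correction k=2: B_{4}/4! · (f^{(3)}(17) − f^{(3)}(4)) = −1/720 · (0.000407083 − 0.0312500) = 4.28374e-05.
After k=2: 31.7133.
Correction k=3: B_{6}/6! · (f^{(5)}(17) − f^{(5)}(4)) = 1/30240 · (1.69031e-05 − 0.0234375) = -7.74491e-07.

S_3 ≈ 31.7133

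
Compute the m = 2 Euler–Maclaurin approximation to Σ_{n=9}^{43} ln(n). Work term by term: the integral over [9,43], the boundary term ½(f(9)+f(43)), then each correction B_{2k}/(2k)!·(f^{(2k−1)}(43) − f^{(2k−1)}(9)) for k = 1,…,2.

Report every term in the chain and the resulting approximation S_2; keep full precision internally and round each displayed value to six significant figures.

S_2 ≈ 110.928

The integral term ∫_9^43 ln(x) dx = 107.957.
Endpoint term: (f(9) + f(43))/2 = (2.19722 + 3.76120)/2 = 2.97921.
So far: 110.936.
Correction k=1: B_{2}/2! · (f^{(1)}(43) − f^{(1)}(9)) = 1/12 · (0.0232558 − 0.111111) = -0.00732127.
Partial sum through k=1: 110.928.
Correction k=2: B_{4}/4! · (f^{(3)}(43) − f^{(3)}(9)) = −1/720 · (2.51550e-05 − 0.00274348) = 3.77546e-06.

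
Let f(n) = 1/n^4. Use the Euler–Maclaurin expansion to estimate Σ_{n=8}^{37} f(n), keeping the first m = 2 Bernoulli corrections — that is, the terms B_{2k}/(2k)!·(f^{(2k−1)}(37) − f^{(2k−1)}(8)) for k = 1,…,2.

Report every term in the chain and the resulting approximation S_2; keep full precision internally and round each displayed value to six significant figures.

S_2 ≈ 0.000776886

∫_8^37 1/x^4 dx evaluates to 0.000644461.
Endpoint term: (f(8) + f(37))/2 = (0.000244141 + 5.33572e-07)/2 = 0.000122337.
Integral + boundary = 0.000766798.
Order-1 term: 1/12 · (-5.76835e-08 − (-0.000122070)) = 1.01677e-05.
After k=1: 0.000776966.
Order-2 term: −1/720 · (-1.26406e-09 − (-5.72205e-05)) = -7.94711e-08.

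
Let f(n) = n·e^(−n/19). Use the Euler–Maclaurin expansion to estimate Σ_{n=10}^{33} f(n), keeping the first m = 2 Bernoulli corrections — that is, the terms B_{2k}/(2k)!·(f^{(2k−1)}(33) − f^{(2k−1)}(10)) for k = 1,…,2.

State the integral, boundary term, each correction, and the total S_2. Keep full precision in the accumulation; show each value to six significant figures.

Integral: ∫_10^33 x·e^(−x/19) dx = 151.556.
Endpoint term: (f(10) + f(33))/2 = (5.90778 + 5.81049)/2 = 5.85913.
Running total after boundary: 157.415.
Order-1 term: 1/12 · (-0.129740 − 0.279842) = -0.0341318.
After k=1: 157.381.
Order-2 term: −1/720 · (0.000616098 − 0.00404819) = 4.76680e-06.

S_2 ≈ 157.381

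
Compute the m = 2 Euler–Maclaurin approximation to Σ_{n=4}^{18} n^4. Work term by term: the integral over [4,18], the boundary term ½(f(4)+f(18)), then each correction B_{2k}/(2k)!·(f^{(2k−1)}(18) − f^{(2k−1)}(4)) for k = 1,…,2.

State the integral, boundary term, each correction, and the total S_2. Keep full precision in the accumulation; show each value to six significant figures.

S_2 ≈ 432247

∫_4^18 x^4 dx evaluates to 377709.
Endpoint term: (f(4) + f(18))/2 = (256.000 + 104976)/2 = 52616.0.
So far: 430325.
Correction k=1: B_{2}/2! · (f^{(1)}(18) − f^{(1)}(4)) = 1/12 · (23328.0 − 256.000) = 1922.67.
After k=1: 432247.
Correction k=2: B_{4}/4! · (f^{(3)}(18) − f^{(3)}(4)) = −1/720 · (432.000 − 96.0000) = -0.466667.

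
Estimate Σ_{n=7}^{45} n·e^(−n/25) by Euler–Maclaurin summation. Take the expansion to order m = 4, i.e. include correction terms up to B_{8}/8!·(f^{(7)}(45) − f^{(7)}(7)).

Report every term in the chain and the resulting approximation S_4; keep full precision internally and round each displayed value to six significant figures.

∫_7^45 x·e^(−x/25) dx evaluates to 315.354.
½[f(7) + f(45)] = ½[5.29049 + 7.43845] = 6.36447.
Integral + boundary = 321.718.
k=1: B_{2}/(2)! × [f^{(1)}(45) − f^{(1)}(7)] = 1/12 × (-0.132239 − 0.544164) = -0.0563670.
After k=1: 321.662.
k=2: B_{4}/(4)! × [f^{(3)}(45) − f^{(3)}(7)] = −1/720 × (0.000317374 − 0.00328917) = 4.12750e-06.
After k=2: 321.662.
k=3: B_{6}/(6)! × [f^{(5)}(45) − f^{(5)}(7)] = 1/30240 × (1.35413e-06 − 9.13229e-06) = -2.57214e-10.
After k=3: 321.662.
k=4: B_{8}/(8)! × [f^{(7)}(45) − f^{(7)}(7)] = −1/1209600 × (3.52073e-09 − 2.08030e-08) = 1.42876e-14.

S_4 ≈ 321.662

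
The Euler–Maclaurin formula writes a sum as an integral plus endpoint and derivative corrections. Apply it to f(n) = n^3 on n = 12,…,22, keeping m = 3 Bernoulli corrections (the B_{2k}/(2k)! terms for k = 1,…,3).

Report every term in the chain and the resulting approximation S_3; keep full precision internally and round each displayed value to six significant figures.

The integral term ∫_12^22 x^3 dx = 53380.0.
Boundary: ½(f(12) + f(22)) = ½(1728.00 + 10648.0) = 6188.00.
So far: 59568.0.
Correction k=1: B_{2}/2! · (f^{(1)}(22) − f^{(1)}(12)) = 1/12 · (1452.00 − 432.000) = 85.0000.
Partial sum through k=1: 59653.0.
Correction k=2: B_{4}/4! · (f^{(3)}(22) − f^{(3)}(12)) = −1/720 · (6.00000 − 6.00000) = 0.00000.
Partial sum through k=2: 59653.0.
Correction k=3: B_{6}/6! · (f^{(5)}(22) − f^{(5)}(12)) = 1/30240 · (0.00000 − 0.00000) = 0.00000.

S_3 ≈ 59653.0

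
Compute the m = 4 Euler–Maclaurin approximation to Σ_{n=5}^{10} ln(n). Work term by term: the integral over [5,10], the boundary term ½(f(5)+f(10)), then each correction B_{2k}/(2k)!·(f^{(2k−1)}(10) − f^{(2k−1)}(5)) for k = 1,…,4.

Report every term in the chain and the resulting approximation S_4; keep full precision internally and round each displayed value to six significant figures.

Integral: ∫_5^10 ln(x) dx = 9.97866.
Endpoint term: (f(5) + f(10))/2 = (1.60944 + 2.30259)/2 = 1.95601.
Running total after boundary: 11.9347.
k=1: B_{2}/(2)! × [f^{(1)}(10) − f^{(1)}(5)] = 1/12 × (0.100000 − 0.200000) = -0.00833333.
Partial sum through k=1: 11.9263.
k=2: B_{4}/(4)! × [f^{(3)}(10) − f^{(3)}(5)] = −1/720 × (0.00200000 − 0.0160000) = 1.94444e-05.
Partial sum through k=2: 11.9264.
k=3: B_{6}/(6)! × [f^{(5)}(10) − f^{(5)}(5)] = 1/30240 × (0.000240000 − 0.00768000) = -2.46032e-07.
Partial sum through k=3: 11.9264.
k=4: B_{8}/(8)! × [f^{(7)}(10) − f^{(7)}(5)] = −1/1209600 × (7.20000e-05 − 0.00921600) = 7.55952e-09.

S_4 ≈ 11.9264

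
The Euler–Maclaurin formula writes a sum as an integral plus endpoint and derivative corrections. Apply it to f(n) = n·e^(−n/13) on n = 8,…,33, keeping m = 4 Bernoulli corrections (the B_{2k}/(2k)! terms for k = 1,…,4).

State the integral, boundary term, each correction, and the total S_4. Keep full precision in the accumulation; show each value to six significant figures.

S_4 ≈ 103.741

Integral: ∫_8^33 x·e^(−x/13) dx = 100.303.
Boundary: ½(f(8) + f(33)) = ½(4.32346 + 2.60660) = 3.46503.
Running total after boundary: 103.769.
k=1: B_{2}/(2)! × [f^{(1)}(33) − f^{(1)}(8)] = 1/12 × (-0.121520 − 0.207859) = -0.0274482.
After k=1: 103.741.
k=2: B_{4}/(4)! × [f^{(3)}(33) − f^{(3)}(8)] = −1/720 × (0.000215716 − 0.00762559) = 1.02915e-05.
After k=2: 103.741.
k=3: B_{6}/(6)! × [f^{(5)}(33) − f^{(5)}(8)] = 1/30240 × (6.80759e-06 − 8.29660e-05) = -2.51846e-09.
After k=3: 103.741.
k=4: B_{8}/(8)! × [f^{(7)}(33) − f^{(7)}(8)] = −1/1209600 × (7.30104e-08 − 7.14853e-07) = 5.30623e-13.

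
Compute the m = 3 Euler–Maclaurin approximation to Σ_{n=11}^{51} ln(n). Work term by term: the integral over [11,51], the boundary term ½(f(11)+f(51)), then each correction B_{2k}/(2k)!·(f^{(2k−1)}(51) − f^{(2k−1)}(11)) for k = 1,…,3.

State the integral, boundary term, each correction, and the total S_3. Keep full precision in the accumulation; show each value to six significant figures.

∫_11^51 ln(x) dx evaluates to 134.146.
Boundary: ½(f(11) + f(51)) = ½(2.39790 + 3.93183) = 3.16486.
Integral + boundary = 137.311.
k=1: B_{2}/(2)! × [f^{(1)}(51) − f^{(1)}(11)] = 1/12 × (0.0196078 − 0.0909091) = -0.00594177.
Partial sum through k=1: 137.305.
k=2: B_{4}/(4)! × [f^{(3)}(51) − f^{(3)}(11)] = −1/720 × (1.50772e-05 − 0.00150263) = 2.06605e-06.
Partial sum through k=2: 137.305.
k=3: B_{6}/(6)! × [f^{(5)}(51) − f^{(5)}(11)] = 1/30240 × (6.95601e-08 − 0.000149021) = -4.92565e-09.

S_3 ≈ 137.305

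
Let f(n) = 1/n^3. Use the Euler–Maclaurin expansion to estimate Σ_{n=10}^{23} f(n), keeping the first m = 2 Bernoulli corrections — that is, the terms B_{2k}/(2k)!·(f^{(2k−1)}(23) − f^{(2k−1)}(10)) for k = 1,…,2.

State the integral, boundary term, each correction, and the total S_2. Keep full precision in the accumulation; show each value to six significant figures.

S_2 ≈ 0.00461994

∫_10^23 1/x^3 dx evaluates to 0.00405482.
Boundary: ½(f(10) + f(23)) = ½(0.00100000 + 8.21895e-05) = 0.000541095.
So far: 0.00459592.
Order-1 term: 1/12 · (-1.07204e-05 − (-0.000300000)) = 2.41066e-05.
Running total after k=1: 0.00462002.
Order-2 term: −1/720 · (-4.05307e-07 − (-6.00000e-05)) = -8.27704e-08.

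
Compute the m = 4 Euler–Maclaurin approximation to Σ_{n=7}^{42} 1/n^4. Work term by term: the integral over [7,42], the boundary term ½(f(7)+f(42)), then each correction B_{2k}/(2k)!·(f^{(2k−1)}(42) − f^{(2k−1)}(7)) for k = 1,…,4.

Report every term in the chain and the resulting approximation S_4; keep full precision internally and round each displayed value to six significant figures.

∫_7^42 1/x^4 dx evaluates to 0.000967318.
Boundary: ½(f(7) + f(42)) = ½(0.000416493 + 3.21368e-07) = 0.000208407.
Integral + boundary = 0.00117573.
k=1: B_{2}/(2)! × [f^{(1)}(42) − f^{(1)}(7)] = 1/12 × (-3.06065e-08 − (-0.000237996)) = 1.98305e-05.
After k=1: 0.00119556.
k=2: B_{4}/(4)! × [f^{(3)}(42) − f^{(3)}(7)] = −1/720 × (-5.20519e-10 − (-0.000145712)) = -2.02377e-07.
After k=2: 0.00119535.
k=3: B_{6}/(6)! × [f^{(5)}(42) − f^{(5)}(7)] = 1/30240 × (-1.65244e-11 − (-0.000166528)) = 5.50687e-09.
After k=3: 0.00119536.
k=4: B_{8}/(8)! × [f^{(7)}(42) − f^{(7)}(7)] = −1/1209600 × (-8.43082e-13 − (-0.000305868)) = -2.52867e-10.

S_4 ≈ 0.00119536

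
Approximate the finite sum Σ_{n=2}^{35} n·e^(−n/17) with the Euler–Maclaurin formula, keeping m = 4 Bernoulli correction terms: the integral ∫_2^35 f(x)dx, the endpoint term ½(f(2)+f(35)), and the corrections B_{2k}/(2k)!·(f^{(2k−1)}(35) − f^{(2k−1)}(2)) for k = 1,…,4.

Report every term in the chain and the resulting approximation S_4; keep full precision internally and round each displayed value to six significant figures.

S_4 ≈ 177.394

Integral: ∫_2^35 x·e^(−x/17) dx = 174.348.
Endpoint term: (f(2) + f(35))/2 = (1.77802 + 4.46614)/2 = 3.12208.
Running total after boundary: 177.470.
Correction k=1: B_{2}/2! · (f^{(1)}(35) − f^{(1)}(2)) = 1/12 · (-0.135110 − 0.784420) = -0.0766275.
Partial sum through k=1: 177.394.
Correction k=2: B_{4}/4! · (f^{(3)}(35) − f^{(3)}(2)) = −1/720 · (0.000415564 − 0.00886657) = 1.17375e-05.
Partial sum through k=2: 177.394.
Correction k=3: B_{6}/6! · (f^{(5)}(35) − f^{(5)}(2)) = 1/30240 · (4.49355e-06 − 5.19685e-05) = -1.56994e-09.
Partial sum through k=3: 177.394.
Correction k=4: B_{8}/8! · (f^{(7)}(35) − f^{(7)}(2)) = −1/1209600 · (2.61217e-08 − 2.53484e-07) = 1.87965e-13.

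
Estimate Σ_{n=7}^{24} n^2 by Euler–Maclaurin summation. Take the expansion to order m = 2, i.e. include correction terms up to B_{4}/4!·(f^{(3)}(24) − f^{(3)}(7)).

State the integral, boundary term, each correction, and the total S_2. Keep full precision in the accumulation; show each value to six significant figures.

∫_7^24 x^2 dx evaluates to 4493.67.
½[f(7) + f(24)] = ½[49.0000 + 576.000] = 312.500.
Integral + boundary = 4806.17.
Order-1 term: 1/12 · (48.0000 − 14.0000) = 2.83333.
After k=1: 4809.00.
Order-2 term: −1/720 · (0.00000 − 0.00000) = 0.00000.

S_2 ≈ 4809.00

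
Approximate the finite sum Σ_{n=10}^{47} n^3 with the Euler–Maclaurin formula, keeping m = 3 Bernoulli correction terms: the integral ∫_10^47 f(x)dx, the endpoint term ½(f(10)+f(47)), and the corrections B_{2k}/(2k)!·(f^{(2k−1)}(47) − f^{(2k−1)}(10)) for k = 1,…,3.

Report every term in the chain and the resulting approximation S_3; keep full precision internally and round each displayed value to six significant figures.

∫_10^47 x^3 dx evaluates to 1.21742e+06.
Boundary: ½(f(10) + f(47)) = ½(1000.00 + 103823) = 52411.5.
Integral + boundary = 1.26983e+06.
k=1: B_{2}/(2)! × [f^{(1)}(47) − f^{(1)}(10)] = 1/12 × (6627.00 − 300.000) = 527.250.
Partial sum through k=1: 1.27036e+06.
k=2: B_{4}/(4)! × [f^{(3)}(47) − f^{(3)}(10)] = −1/720 × (6.00000 − 6.00000) = 0.00000.
Partial sum through k=2: 1.27036e+06.
k=3: B_{6}/(6)! × [f^{(5)}(47) − f^{(5)}(10)] = 1/30240 × (0.00000 − 0.00000) = 0.00000.

S_3 ≈ 1.27036e+06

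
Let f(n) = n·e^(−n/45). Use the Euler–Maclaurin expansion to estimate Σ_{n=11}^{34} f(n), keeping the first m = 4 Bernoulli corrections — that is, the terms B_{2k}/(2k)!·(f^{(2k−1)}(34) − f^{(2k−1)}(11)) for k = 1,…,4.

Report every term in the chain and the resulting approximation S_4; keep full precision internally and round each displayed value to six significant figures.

∫_11^34 x·e^(−x/45) dx evaluates to 303.552.
½[f(11) + f(34)] = ½[8.61453 + 15.9715] = 12.2930.
Integral + boundary = 315.845.
Order-1 term: 1/12 · (0.114828 − 0.591705) = -0.0397398.
Running total after k=1: 315.805.
Order-2 term: −1/720 · (0.000520655 − 0.00106567) = 7.56967e-07.
Running total after k=2: 315.805.
Order-3 term: 1/30240 · (4.86225e-07 − 9.08218e-07) = -1.39548e-11.
Running total after k=3: 315.805.
Order-4 term: −1/1209600 · (3.53252e-10 − 6.37126e-10) = 2.34684e-16.

S_4 ≈ 315.805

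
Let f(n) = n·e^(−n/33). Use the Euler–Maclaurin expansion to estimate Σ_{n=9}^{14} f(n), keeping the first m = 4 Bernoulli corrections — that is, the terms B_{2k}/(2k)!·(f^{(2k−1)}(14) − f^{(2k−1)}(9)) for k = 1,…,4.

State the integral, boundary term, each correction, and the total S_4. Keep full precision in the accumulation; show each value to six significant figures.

S_4 ≈ 48.3879

∫_9^14 x·e^(−x/33) dx evaluates to 40.3969.
½[f(9) + f(14)] = ½[6.85170 + 9.15971] = 8.00571.
So far: 48.4026.
k=1: B_{2}/(2)! × [f^{(1)}(14) − f^{(1)}(9)] = 1/12 × (0.376698 − 0.553673) = -0.0147479.
After k=1: 48.3879.
k=2: B_{4}/(4)! × [f^{(3)}(14) − f^{(3)}(9)] = −1/720 × (0.00154750 − 0.00190659) = 4.98731e-07.
After k=2: 48.3879.
k=3: B_{6}/(6)! × [f^{(5)}(14) − f^{(5)}(9)] = 1/30240 × (2.52442e-06 − 3.03467e-06) = -1.68733e-11.
After k=3: 48.3879.
k=4: B_{8}/(8)! × [f^{(7)}(14) − f^{(7)}(9)] = −1/1209600 × (3.33132e-09 − 3.96562e-09) = 5.24393e-16.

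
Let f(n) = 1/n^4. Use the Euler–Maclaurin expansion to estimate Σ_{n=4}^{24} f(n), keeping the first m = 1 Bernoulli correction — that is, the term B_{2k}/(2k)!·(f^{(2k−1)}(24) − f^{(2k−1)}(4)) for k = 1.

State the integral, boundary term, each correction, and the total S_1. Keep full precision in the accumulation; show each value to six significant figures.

S_1 ≈ 0.00746433

∫_4^24 1/x^4 dx evaluates to 0.00518422.
Endpoint term: (f(4) + f(24))/2 = (0.00390625 + 3.01408e-06)/2 = 0.00195463.
So far: 0.00713885.
Correction k=1: B_{2}/2! · (f^{(1)}(24) − f^{(1)}(4)) = 1/12 · (-5.02347e-07 − (-0.00390625)) = 0.000325479.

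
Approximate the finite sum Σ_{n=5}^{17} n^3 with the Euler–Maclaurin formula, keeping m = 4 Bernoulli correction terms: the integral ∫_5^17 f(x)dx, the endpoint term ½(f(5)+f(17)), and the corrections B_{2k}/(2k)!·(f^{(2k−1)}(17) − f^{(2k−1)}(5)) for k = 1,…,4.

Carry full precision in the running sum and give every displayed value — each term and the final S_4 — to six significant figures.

S_4 ≈ 23309.0

The integral term ∫_5^17 x^3 dx = 20724.0.
Boundary: ½(f(5) + f(17)) = ½(125.000 + 4913.00) = 2519.00.
So far: 23243.0.
k=1: B_{2}/(2)! × [f^{(1)}(17) − f^{(1)}(5)] = 1/12 × (867.000 − 75.0000) = 66.0000.
After k=1: 23309.0.
k=2: B_{4}/(4)! × [f^{(3)}(17) − f^{(3)}(5)] = −1/720 × (6.00000 − 6.00000) = 0.00000.
After k=2: 23309.0.
k=3: B_{6}/(6)! × [f^{(5)}(17) − f^{(5)}(5)] = 1/30240 × (0.00000 − 0.00000) = 0.00000.
After k=3: 23309.0.
k=4: B_{8}/(8)! × [f^{(7)}(17) − f^{(7)}(5)] = −1/1209600 × (0.00000 − 0.00000) = 0.00000.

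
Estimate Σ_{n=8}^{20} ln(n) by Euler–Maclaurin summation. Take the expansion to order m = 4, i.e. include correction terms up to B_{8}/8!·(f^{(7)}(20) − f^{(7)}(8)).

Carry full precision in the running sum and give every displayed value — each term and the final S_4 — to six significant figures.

∫_8^20 ln(x) dx evaluates to 31.2791.
Endpoint term: (f(8) + f(20))/2 = (2.07944 + 2.99573)/2 = 2.53759.
Integral + boundary = 33.8167.
k=1: B_{2}/(2)! × [f^{(1)}(20) − f^{(1)}(8)] = 1/12 × (0.0500000 − 0.125000) = -0.00625000.
Partial sum through k=1: 33.8105.
k=2: B_{4}/(4)! × [f^{(3)}(20) − f^{(3)}(8)] = −1/720 × (0.000250000 − 0.00390625) = 5.07812e-06.
Partial sum through k=2: 33.8105.
k=3: B_{6}/(6)! × [f^{(5)}(20) − f^{(5)}(8)] = 1/30240 × (7.50000e-06 − 0.000732422) = -2.39723e-08.
Partial sum through k=3: 33.8105.
k=4: B_{8}/(8)! × [f^{(7)}(20) − f^{(7)}(8)] = −1/1209600 × (5.62500e-07 − 0.000343323) = 2.83367e-10.

S_4 ≈ 33.8105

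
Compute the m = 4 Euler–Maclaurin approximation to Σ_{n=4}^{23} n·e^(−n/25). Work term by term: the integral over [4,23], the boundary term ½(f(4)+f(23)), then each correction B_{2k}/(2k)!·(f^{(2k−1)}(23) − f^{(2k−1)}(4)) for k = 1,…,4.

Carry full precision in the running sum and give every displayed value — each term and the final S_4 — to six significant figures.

S_4 ≈ 145.812

The integral term ∫_4^23 x·e^(−x/25) dx = 139.581.
Endpoint term: (f(4) + f(23))/2 = (3.40858 + 9.16594)/2 = 6.28726.
So far: 145.869.
Correction k=1: B_{2}/2! · (f^{(1)}(23) − f^{(1)}(4)) = 1/12 · (0.0318815 − 0.715801) = -0.0569933.
Running total after k=1: 145.812.
Correction k=2: B_{4}/4! · (f^{(3)}(23) − f^{(3)}(4)) = −1/720 · (0.00132627 − 0.00387214) = 3.53593e-06.
Running total after k=2: 145.812.
Correction k=3: B_{6}/6! · (f^{(5)}(23) − f^{(5)}(4)) = 1/30240 · (4.16245e-06 − 1.05584e-05) = -2.11506e-10.
Running total after k=3: 145.812.
Correction k=4: B_{8}/8! · (f^{(7)}(23) − f^{(7)}(4)) = −1/1209600 · (9.92459e-09 − 2.38742e-08) = 1.15324e-14.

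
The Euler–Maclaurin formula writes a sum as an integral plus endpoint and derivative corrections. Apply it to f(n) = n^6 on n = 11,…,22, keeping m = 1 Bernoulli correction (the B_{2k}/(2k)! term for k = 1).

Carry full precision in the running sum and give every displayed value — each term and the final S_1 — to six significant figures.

The integral term ∫_11^22 x^6 dx = 3.53553e+08.
Endpoint term: (f(11) + f(22))/2 = (1.77156e+06 + 1.13380e+08)/2 = 5.75757e+07.
Running total after boundary: 4.11129e+08.
Order-1 term: 1/12 · (3.09218e+07 − 966306) = 2.49629e+06.

S_1 ≈ 4.13625e+08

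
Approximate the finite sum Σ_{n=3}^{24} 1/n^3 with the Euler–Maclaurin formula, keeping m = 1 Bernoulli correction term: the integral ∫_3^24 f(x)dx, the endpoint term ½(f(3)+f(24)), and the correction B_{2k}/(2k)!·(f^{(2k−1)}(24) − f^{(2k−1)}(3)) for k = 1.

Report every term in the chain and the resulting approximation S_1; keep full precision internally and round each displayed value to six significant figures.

S_1 ≈ 0.0763279

The integral term ∫_3^24 1/x^3 dx = 0.0546875.
½[f(3) + f(24)] = ½[0.0370370 + 7.23380e-05] = 0.0185547.
So far: 0.0732422.
Order-1 term: 1/12 · (-9.04225e-06 − (-0.0370370)) = 0.00308567.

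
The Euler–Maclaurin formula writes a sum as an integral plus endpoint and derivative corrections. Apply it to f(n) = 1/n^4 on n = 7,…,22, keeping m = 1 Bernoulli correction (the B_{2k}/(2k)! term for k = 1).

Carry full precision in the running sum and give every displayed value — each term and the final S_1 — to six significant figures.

S_1 ≈ 0.00117066

The integral term ∫_7^22 1/x^4 dx = 0.000940513.
Endpoint term: (f(7) + f(22))/2 = (0.000416493 + 4.26883e-06)/2 = 0.000210381.
Running total after boundary: 0.00115089.
Correction k=1: B_{2}/2! · (f^{(1)}(22) − f^{(1)}(7)) = 1/12 · (-7.76152e-07 − (-0.000237996)) = 1.97683e-05.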